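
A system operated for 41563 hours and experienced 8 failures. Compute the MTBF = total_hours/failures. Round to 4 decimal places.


total_hours = 41563
failures = 8
MTBF = 41563 / 8
MTBF = 5195.375

5195.375


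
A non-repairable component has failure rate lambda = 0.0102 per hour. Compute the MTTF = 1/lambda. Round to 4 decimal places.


lambda = 0.0102
MTTF = 1 / 0.0102
MTTF = 98.0392

98.0392


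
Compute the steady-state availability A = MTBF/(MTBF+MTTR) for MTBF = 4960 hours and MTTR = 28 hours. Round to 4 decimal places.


MTBF = 4960
MTTR = 28
MTBF + MTTR = 4988
A = 4960 / 4988
A = 0.9944

0.9944


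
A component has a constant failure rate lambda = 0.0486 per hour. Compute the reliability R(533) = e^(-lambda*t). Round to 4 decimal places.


lambda = 0.0486
t = 533
lambda * t = 25.9038
R(t) = e^(-25.9038)
R(t) = 0.0

0.0


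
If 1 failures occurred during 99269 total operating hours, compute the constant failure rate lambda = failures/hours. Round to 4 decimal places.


failures = 1
total_hours = 99269
lambda = 1 / 99269
lambda = 0.0

0.0


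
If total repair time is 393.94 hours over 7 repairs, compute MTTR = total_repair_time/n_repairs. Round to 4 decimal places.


total_repair_time = 393.94
n_repairs = 7
MTTR = 393.94 / 7
MTTR = 56.2771

56.2771


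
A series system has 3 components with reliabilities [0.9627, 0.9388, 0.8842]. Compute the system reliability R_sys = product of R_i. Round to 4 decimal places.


Components: [0.9627, 0.9388, 0.8842]
After component 1 (R=0.9627): product = 0.9627
After component 2 (R=0.9388): product = 0.9038
After component 3 (R=0.8842): product = 0.7991
R_sys = 0.7991

0.7991


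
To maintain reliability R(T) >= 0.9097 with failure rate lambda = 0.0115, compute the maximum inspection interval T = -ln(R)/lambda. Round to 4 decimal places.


R_target = 0.9097
lambda = 0.0115
-ln(0.9097) = 0.0946
T = 0.0946 / 0.0115
T = 8.2296

8.2296


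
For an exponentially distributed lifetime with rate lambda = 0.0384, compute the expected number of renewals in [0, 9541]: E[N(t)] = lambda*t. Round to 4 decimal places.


lambda = 0.0384
t = 9541
E[N(t)] = lambda * t
E[N(t)] = 0.0384 * 9541
E[N(t)] = 366.3744

366.3744


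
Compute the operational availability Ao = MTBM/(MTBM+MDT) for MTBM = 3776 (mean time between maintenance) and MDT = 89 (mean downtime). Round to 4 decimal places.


MTBM = 3776
MDT = 89
MTBM + MDT = 3865
Ao = 3776 / 3865
Ao = 0.977

0.977


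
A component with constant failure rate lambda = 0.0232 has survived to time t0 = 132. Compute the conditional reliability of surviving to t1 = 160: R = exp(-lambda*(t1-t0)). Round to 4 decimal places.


lambda = 0.0232
t0 = 132, t1 = 160
t1 - t0 = 28
lambda * (t1-t0) = 0.0232 * 28 = 0.6496
R = exp(-0.6496)
R = 0.5223

0.5223


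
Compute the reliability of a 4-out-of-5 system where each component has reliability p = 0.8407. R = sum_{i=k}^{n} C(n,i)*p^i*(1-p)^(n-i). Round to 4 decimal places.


k = 4, n = 5, p = 0.8407
i=4: C(5,4)=5 * 0.8407^4 * 0.1593^1 = 0.3979
i=5: C(5,5)=1 * 0.8407^5 * 0.1593^0 = 0.42
R = sum of terms = 0.8178

0.8178


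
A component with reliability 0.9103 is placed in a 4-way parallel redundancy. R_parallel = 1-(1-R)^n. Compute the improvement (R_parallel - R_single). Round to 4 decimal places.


R_single = 0.9103, n = 4
1 - R_single = 0.0897
(1 - R_single)^n = 0.0897^4 = 0.0001
R_parallel = 1 - 0.0001 = 0.9999
Improvement = 0.9999 - 0.9103
Improvement = 0.0896

0.0896


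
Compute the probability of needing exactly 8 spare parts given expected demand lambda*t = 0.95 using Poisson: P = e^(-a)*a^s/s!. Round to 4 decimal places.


a = 0.95, s = 8
e^(-a) = e^(-0.95) = 0.3867
a^s = 0.95^8 = 0.6634
s! = 40320
P = 0.3867 * 0.6634 / 40320
P = 0.0

0.0


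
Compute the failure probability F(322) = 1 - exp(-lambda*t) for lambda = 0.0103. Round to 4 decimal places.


lambda = 0.0103, t = 322
lambda * t = 3.3166
exp(-3.3166) = 0.0363
F(t) = 1 - 0.0363
F(t) = 0.9637

0.9637


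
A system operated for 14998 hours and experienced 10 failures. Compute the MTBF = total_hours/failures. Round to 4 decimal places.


total_hours = 14998
failures = 10
MTBF = 14998 / 10
MTBF = 1499.8

1499.8


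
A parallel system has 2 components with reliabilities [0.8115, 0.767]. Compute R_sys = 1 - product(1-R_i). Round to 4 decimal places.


Components: [0.8115, 0.767]
(1 - 0.8115) = 0.1885, running product = 0.1885
(1 - 0.767) = 0.233, running product = 0.0439
Product of (1-R_i) = 0.0439
R_sys = 1 - 0.0439 = 0.9561

0.9561


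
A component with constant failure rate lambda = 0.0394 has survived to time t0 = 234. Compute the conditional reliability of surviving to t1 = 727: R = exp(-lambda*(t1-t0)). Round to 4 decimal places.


lambda = 0.0394
t0 = 234, t1 = 727
t1 - t0 = 493
lambda * (t1-t0) = 0.0394 * 493 = 19.4242
R = exp(-19.4242)
R = 0.0

0.0


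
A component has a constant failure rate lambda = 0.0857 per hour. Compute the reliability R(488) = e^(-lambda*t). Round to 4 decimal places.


lambda = 0.0857
t = 488
lambda * t = 41.8216
R(t) = e^(-41.8216)
R(t) = 0.0

0.0


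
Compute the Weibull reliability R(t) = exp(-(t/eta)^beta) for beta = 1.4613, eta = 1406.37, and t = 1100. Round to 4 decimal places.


beta = 1.4613, eta = 1406.37, t = 1100
t/eta = 1100 / 1406.37 = 0.7822
(t/eta)^beta = 0.7822^1.4613 = 0.6983
R(t) = exp(-0.6983)
R(t) = 0.4974

0.4974


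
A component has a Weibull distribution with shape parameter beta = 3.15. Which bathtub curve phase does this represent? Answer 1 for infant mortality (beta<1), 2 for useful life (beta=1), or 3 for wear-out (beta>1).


beta = 3.15
Compare beta to 1:
beta < 1 => infant mortality (phase 1)
beta = 1 => useful life (phase 2)
beta > 1 => wear-out (phase 3)
Since beta = 3.15, this is wear-out (increasing failure rate)
Phase = 3

3


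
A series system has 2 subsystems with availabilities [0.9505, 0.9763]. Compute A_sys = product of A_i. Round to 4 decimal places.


Subsystems: [0.9505, 0.9763]
After subsystem 1 (A=0.9505): product = 0.9505
After subsystem 2 (A=0.9763): product = 0.928
A_sys = 0.928

0.928


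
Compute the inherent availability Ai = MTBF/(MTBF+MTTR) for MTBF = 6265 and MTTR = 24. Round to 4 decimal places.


MTBF = 6265
MTTR = 24
MTBF + MTTR = 6289
Ai = 6265 / 6289
Ai = 0.9962

0.9962


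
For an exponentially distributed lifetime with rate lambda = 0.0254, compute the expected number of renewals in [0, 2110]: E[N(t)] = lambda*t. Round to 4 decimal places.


lambda = 0.0254
t = 2110
E[N(t)] = lambda * t
E[N(t)] = 0.0254 * 2110
E[N(t)] = 53.594

53.594


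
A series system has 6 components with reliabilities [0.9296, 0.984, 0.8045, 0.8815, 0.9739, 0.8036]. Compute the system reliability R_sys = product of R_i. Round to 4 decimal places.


Components: [0.9296, 0.984, 0.8045, 0.8815, 0.9739, 0.8036]
After component 1 (R=0.9296): product = 0.9296
After component 2 (R=0.984): product = 0.9147
After component 3 (R=0.8045): product = 0.7359
After component 4 (R=0.8815): product = 0.6487
After component 5 (R=0.9739): product = 0.6318
After component 6 (R=0.8036): product = 0.5077
R_sys = 0.5077

0.5077


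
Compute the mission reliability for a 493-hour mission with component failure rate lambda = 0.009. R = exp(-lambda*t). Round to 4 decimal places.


lambda = 0.009
mission_time = 493
lambda * t = 0.009 * 493 = 4.437
R = exp(-4.437)
R = 0.0118

0.0118


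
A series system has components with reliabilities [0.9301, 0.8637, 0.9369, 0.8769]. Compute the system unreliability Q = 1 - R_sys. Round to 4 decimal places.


Components: [0.9301, 0.8637, 0.9369, 0.8769]
After component 1: product = 0.9301
After component 2: product = 0.8033
After component 3: product = 0.7526
After component 4: product = 0.66
R_sys = 0.66
Q = 1 - 0.66 = 0.34

0.34


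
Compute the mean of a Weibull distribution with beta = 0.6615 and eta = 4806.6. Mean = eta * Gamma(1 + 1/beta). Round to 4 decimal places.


beta = 0.6615, eta = 4806.6
1/beta = 1.5117
1 + 1/beta = 2.5117
Gamma(2.5117) = 1.3404
Mean = 4806.6 * 1.3404
Mean = 6442.6792

6442.6792


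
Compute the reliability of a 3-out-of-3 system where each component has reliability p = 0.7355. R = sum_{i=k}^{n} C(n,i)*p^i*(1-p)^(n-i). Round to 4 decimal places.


k = 3, n = 3, p = 0.7355
i=3: C(3,3)=1 * 0.7355^3 * 0.2645^0 = 0.3979
R = sum of terms = 0.3979

0.3979


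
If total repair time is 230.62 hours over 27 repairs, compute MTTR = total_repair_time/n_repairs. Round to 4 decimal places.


total_repair_time = 230.62
n_repairs = 27
MTTR = 230.62 / 27
MTTR = 8.5415

8.5415


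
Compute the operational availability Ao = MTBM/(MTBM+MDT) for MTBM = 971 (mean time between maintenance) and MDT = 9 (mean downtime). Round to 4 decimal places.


MTBM = 971
MDT = 9
MTBM + MDT = 980
Ao = 971 / 980
Ao = 0.9908

0.9908


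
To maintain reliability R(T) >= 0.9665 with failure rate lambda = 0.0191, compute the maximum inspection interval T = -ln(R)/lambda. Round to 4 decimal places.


R_target = 0.9665
lambda = 0.0191
-ln(0.9665) = 0.0341
T = 0.0341 / 0.0191
T = 1.784

1.784


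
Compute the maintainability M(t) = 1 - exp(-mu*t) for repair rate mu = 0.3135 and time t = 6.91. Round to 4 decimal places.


mu = 0.3135, t = 6.91
mu * t = 0.3135 * 6.91 = 2.1663
exp(-2.1663) = 0.1146
M(t) = 1 - 0.1146
M(t) = 0.8854

0.8854


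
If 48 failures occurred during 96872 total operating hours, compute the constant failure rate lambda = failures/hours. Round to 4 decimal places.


failures = 48
total_hours = 96872
lambda = 48 / 96872
lambda = 0.0005

0.0005


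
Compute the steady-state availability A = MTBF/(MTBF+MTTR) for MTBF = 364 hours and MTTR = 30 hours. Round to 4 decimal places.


MTBF = 364
MTTR = 30
MTBF + MTTR = 394
A = 364 / 394
A = 0.9239

0.9239


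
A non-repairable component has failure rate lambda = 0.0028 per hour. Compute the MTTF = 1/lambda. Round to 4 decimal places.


lambda = 0.0028
MTTF = 1 / 0.0028
MTTF = 357.1429

357.1429


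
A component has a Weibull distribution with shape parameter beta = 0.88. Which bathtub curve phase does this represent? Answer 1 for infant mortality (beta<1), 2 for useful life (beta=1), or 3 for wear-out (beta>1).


beta = 0.88
Compare beta to 1:
beta < 1 => infant mortality (phase 1)
beta = 1 => useful life (phase 2)
beta > 1 => wear-out (phase 3)
Since beta = 0.88, this is infant mortality (decreasing failure rate)
Phase = 1

1


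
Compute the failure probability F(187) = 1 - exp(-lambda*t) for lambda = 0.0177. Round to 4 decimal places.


lambda = 0.0177, t = 187
lambda * t = 3.3099
exp(-3.3099) = 0.0365
F(t) = 1 - 0.0365
F(t) = 0.9635

0.9635


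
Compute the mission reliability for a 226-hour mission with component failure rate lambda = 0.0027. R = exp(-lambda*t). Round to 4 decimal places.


lambda = 0.0027
mission_time = 226
lambda * t = 0.0027 * 226 = 0.6102
R = exp(-0.6102)
R = 0.5432

0.5432


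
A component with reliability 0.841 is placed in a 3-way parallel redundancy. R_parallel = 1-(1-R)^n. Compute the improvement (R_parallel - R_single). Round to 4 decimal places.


R_single = 0.841, n = 3
1 - R_single = 0.159
(1 - R_single)^n = 0.159^3 = 0.004
R_parallel = 1 - 0.004 = 0.996
Improvement = 0.996 - 0.841
Improvement = 0.155

0.155


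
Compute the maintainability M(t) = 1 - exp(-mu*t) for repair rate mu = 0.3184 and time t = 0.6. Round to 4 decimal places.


mu = 0.3184, t = 0.6
mu * t = 0.3184 * 0.6 = 0.191
exp(-0.191) = 0.8261
M(t) = 1 - 0.8261
M(t) = 0.1739

0.1739


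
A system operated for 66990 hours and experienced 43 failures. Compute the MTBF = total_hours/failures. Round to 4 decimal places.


total_hours = 66990
failures = 43
MTBF = 66990 / 43
MTBF = 1557.907

1557.907


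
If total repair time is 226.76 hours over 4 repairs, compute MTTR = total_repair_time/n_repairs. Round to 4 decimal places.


total_repair_time = 226.76
n_repairs = 4
MTTR = 226.76 / 4
MTTR = 56.69

56.69


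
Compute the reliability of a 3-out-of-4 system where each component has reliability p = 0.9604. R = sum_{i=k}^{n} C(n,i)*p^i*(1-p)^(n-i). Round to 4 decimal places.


k = 3, n = 4, p = 0.9604
i=3: C(4,3)=4 * 0.9604^3 * 0.0396^1 = 0.1403
i=4: C(4,4)=1 * 0.9604^4 * 0.0396^0 = 0.8508
R = sum of terms = 0.9911

0.9911


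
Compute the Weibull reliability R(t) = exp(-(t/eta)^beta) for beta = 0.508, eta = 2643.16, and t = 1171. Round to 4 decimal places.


beta = 0.508, eta = 2643.16, t = 1171
t/eta = 1171 / 2643.16 = 0.443
(t/eta)^beta = 0.443^0.508 = 0.6613
R(t) = exp(-0.6613)
R(t) = 0.5162

0.5162


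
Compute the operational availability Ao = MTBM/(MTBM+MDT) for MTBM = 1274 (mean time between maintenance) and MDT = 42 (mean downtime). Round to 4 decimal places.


MTBM = 1274
MDT = 42
MTBM + MDT = 1316
Ao = 1274 / 1316
Ao = 0.9681

0.9681


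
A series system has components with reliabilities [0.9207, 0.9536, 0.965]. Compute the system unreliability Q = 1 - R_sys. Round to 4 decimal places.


Components: [0.9207, 0.9536, 0.965]
After component 1: product = 0.9207
After component 2: product = 0.878
After component 3: product = 0.8473
R_sys = 0.8473
Q = 1 - 0.8473 = 0.1527

0.1527


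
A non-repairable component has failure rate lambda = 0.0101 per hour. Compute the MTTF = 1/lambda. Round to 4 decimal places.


lambda = 0.0101
MTTF = 1 / 0.0101
MTTF = 99.0099

99.0099


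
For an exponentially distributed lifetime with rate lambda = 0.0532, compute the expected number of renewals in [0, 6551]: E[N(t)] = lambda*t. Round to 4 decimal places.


lambda = 0.0532
t = 6551
E[N(t)] = lambda * t
E[N(t)] = 0.0532 * 6551
E[N(t)] = 348.5132

348.5132


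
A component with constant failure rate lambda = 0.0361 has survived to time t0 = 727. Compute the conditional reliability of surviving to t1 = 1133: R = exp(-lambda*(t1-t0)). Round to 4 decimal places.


lambda = 0.0361
t0 = 727, t1 = 1133
t1 - t0 = 406
lambda * (t1-t0) = 0.0361 * 406 = 14.6566
R = exp(-14.6566)
R = 0.0

0.0


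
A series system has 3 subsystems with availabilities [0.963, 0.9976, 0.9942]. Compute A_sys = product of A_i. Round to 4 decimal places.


Subsystems: [0.963, 0.9976, 0.9942]
After subsystem 1 (A=0.963): product = 0.963
After subsystem 2 (A=0.9976): product = 0.9607
After subsystem 3 (A=0.9942): product = 0.9551
A_sys = 0.9551

0.9551


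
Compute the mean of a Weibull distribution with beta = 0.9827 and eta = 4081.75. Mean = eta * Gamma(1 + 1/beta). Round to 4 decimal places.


beta = 0.9827, eta = 4081.75
1/beta = 1.0176
1 + 1/beta = 2.0176
Gamma(2.0176) = 1.0076
Mean = 4081.75 * 1.0076
Mean = 4112.653

4112.653


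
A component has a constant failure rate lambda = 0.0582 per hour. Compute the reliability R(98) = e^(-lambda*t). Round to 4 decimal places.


lambda = 0.0582
t = 98
lambda * t = 5.7036
R(t) = e^(-5.7036)
R(t) = 0.0033

0.0033


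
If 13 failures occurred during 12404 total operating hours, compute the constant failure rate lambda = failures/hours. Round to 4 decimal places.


failures = 13
total_hours = 12404
lambda = 13 / 12404
lambda = 0.001

0.001


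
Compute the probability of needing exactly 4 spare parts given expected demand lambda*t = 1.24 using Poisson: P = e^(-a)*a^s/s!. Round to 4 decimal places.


a = 1.24, s = 4
e^(-a) = e^(-1.24) = 0.2894
a^s = 1.24^4 = 2.3642
s! = 24
P = 0.2894 * 2.3642 / 24
P = 0.0285

0.0285


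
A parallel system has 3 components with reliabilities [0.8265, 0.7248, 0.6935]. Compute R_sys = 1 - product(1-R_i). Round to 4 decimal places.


Components: [0.8265, 0.7248, 0.6935]
(1 - 0.8265) = 0.1735, running product = 0.1735
(1 - 0.7248) = 0.2752, running product = 0.0477
(1 - 0.6935) = 0.3065, running product = 0.0146
Product of (1-R_i) = 0.0146
R_sys = 1 - 0.0146 = 0.9854

0.9854


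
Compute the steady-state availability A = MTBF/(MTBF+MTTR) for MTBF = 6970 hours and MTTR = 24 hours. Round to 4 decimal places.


MTBF = 6970
MTTR = 24
MTBF + MTTR = 6994
A = 6970 / 6994
A = 0.9966

0.9966


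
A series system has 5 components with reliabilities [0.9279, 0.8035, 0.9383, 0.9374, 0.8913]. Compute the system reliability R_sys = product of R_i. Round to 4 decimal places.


Components: [0.9279, 0.8035, 0.9383, 0.9374, 0.8913]
After component 1 (R=0.9279): product = 0.9279
After component 2 (R=0.8035): product = 0.7456
After component 3 (R=0.9383): product = 0.6996
After component 4 (R=0.9374): product = 0.6558
After component 5 (R=0.8913): product = 0.5845
R_sys = 0.5845

0.5845


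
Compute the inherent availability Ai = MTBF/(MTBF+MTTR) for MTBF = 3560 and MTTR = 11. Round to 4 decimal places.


MTBF = 3560
MTTR = 11
MTBF + MTTR = 3571
Ai = 3560 / 3571
Ai = 0.9969

0.9969


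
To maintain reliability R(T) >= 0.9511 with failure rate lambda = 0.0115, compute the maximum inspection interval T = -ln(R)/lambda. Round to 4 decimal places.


R_target = 0.9511
lambda = 0.0115
-ln(0.9511) = 0.0501
T = 0.0501 / 0.0115
T = 4.3597

4.3597


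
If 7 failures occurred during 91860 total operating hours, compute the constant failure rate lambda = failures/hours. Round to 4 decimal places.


failures = 7
total_hours = 91860
lambda = 7 / 91860
lambda = 0.0001

0.0001


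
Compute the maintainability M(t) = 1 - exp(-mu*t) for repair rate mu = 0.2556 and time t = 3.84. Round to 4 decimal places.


mu = 0.2556, t = 3.84
mu * t = 0.2556 * 3.84 = 0.9815
exp(-0.9815) = 0.3747
M(t) = 1 - 0.3747
M(t) = 0.6253

0.6253


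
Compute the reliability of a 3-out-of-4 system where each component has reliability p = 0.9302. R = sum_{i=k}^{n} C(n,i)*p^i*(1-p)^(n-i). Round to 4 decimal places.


k = 3, n = 4, p = 0.9302
i=3: C(4,3)=4 * 0.9302^3 * 0.0698^1 = 0.2247
i=4: C(4,4)=1 * 0.9302^4 * 0.0698^0 = 0.7487
R = sum of terms = 0.9734

0.9734


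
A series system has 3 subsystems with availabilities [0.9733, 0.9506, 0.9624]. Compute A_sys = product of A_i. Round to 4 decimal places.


Subsystems: [0.9733, 0.9506, 0.9624]
After subsystem 1 (A=0.9733): product = 0.9733
After subsystem 2 (A=0.9506): product = 0.9252
After subsystem 3 (A=0.9624): product = 0.8904
A_sys = 0.8904

0.8904


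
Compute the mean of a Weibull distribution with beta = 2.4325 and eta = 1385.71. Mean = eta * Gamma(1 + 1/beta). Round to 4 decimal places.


beta = 2.4325, eta = 1385.71
1/beta = 0.4111
1 + 1/beta = 1.4111
Gamma(1.4111) = 0.8867
Mean = 1385.71 * 0.8867
Mean = 1228.7303

1228.7303


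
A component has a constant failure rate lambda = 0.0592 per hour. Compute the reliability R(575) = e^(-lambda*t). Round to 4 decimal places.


lambda = 0.0592
t = 575
lambda * t = 34.04
R(t) = e^(-34.04)
R(t) = 0.0

0.0


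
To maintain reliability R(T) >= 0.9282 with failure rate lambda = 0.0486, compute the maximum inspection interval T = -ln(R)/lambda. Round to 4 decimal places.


R_target = 0.9282
lambda = 0.0486
-ln(0.9282) = 0.0745
T = 0.0745 / 0.0486
T = 1.5331

1.5331


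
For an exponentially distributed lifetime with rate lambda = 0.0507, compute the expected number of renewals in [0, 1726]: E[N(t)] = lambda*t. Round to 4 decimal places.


lambda = 0.0507
t = 1726
E[N(t)] = lambda * t
E[N(t)] = 0.0507 * 1726
E[N(t)] = 87.5082

87.5082


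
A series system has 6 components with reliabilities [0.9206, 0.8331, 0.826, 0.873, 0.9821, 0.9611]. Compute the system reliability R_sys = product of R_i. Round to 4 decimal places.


Components: [0.9206, 0.8331, 0.826, 0.873, 0.9821, 0.9611]
After component 1 (R=0.9206): product = 0.9206
After component 2 (R=0.8331): product = 0.767
After component 3 (R=0.826): product = 0.6335
After component 4 (R=0.873): product = 0.553
After component 5 (R=0.9821): product = 0.5431
After component 6 (R=0.9611): product = 0.522
R_sys = 0.522

0.522


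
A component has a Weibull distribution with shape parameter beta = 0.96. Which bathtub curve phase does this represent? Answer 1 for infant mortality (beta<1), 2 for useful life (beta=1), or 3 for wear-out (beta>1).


beta = 0.96
Compare beta to 1:
beta < 1 => infant mortality (phase 1)
beta = 1 => useful life (phase 2)
beta > 1 => wear-out (phase 3)
Since beta = 0.96, this is infant mortality (decreasing failure rate)
Phase = 1

1


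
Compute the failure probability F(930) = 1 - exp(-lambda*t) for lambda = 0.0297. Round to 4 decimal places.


lambda = 0.0297, t = 930
lambda * t = 27.621
exp(-27.621) = 0.0
F(t) = 1 - 0.0
F(t) = 1.0

1.0


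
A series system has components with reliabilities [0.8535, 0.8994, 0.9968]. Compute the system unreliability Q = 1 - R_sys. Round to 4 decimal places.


Components: [0.8535, 0.8994, 0.9968]
After component 1: product = 0.8535
After component 2: product = 0.7676
After component 3: product = 0.7652
R_sys = 0.7652
Q = 1 - 0.7652 = 0.2348

0.2348


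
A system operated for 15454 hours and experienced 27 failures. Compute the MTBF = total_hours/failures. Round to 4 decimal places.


total_hours = 15454
failures = 27
MTBF = 15454 / 27
MTBF = 572.3704

572.3704


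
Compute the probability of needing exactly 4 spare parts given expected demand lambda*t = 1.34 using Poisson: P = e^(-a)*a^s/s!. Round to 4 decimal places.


a = 1.34, s = 4
e^(-a) = e^(-1.34) = 0.2618
a^s = 1.34^4 = 3.2242
s! = 24
P = 0.2618 * 3.2242 / 24
P = 0.0352

0.0352


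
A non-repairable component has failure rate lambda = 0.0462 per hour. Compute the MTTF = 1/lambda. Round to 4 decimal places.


lambda = 0.0462
MTTF = 1 / 0.0462
MTTF = 21.645

21.645


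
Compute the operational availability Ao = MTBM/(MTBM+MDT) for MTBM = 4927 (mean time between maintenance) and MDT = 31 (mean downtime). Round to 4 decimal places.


MTBM = 4927
MDT = 31
MTBM + MDT = 4958
Ao = 4927 / 4958
Ao = 0.9937

0.9937


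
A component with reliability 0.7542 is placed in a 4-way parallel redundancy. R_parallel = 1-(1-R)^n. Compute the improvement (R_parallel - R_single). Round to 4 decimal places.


R_single = 0.7542, n = 4
1 - R_single = 0.2458
(1 - R_single)^n = 0.2458^4 = 0.0037
R_parallel = 1 - 0.0037 = 0.9963
Improvement = 0.9963 - 0.7542
Improvement = 0.2421

0.2421


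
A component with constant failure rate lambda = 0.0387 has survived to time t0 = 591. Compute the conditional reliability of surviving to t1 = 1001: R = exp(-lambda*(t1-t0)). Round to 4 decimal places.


lambda = 0.0387
t0 = 591, t1 = 1001
t1 - t0 = 410
lambda * (t1-t0) = 0.0387 * 410 = 15.867
R = exp(-15.867)
R = 0.0

0.0


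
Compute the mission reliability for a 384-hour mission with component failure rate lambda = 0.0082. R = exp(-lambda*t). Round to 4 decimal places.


lambda = 0.0082
mission_time = 384
lambda * t = 0.0082 * 384 = 3.1488
R = exp(-3.1488)
R = 0.0429

0.0429


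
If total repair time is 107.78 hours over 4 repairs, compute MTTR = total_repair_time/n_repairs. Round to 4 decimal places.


total_repair_time = 107.78
n_repairs = 4
MTTR = 107.78 / 4
MTTR = 26.945

26.945


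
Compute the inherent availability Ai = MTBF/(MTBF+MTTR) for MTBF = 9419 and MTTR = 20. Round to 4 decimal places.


MTBF = 9419
MTTR = 20
MTBF + MTTR = 9439
Ai = 9419 / 9439
Ai = 0.9979

0.9979


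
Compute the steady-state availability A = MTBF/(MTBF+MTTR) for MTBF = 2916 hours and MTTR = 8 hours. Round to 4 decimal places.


MTBF = 2916
MTTR = 8
MTBF + MTTR = 2924
A = 2916 / 2924
A = 0.9973

0.9973


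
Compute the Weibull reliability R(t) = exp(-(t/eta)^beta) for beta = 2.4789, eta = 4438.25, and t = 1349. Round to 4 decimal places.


beta = 2.4789, eta = 4438.25, t = 1349
t/eta = 1349 / 4438.25 = 0.3039
(t/eta)^beta = 0.3039^2.4789 = 0.0522
R(t) = exp(-0.0522)
R(t) = 0.9491

0.9491


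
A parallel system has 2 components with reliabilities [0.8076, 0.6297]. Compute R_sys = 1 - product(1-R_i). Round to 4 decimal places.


Components: [0.8076, 0.6297]
(1 - 0.8076) = 0.1924, running product = 0.1924
(1 - 0.6297) = 0.3703, running product = 0.0712
Product of (1-R_i) = 0.0712
R_sys = 1 - 0.0712 = 0.9288

0.9288


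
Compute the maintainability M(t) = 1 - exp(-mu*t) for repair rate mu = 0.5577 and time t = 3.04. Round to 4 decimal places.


mu = 0.5577, t = 3.04
mu * t = 0.5577 * 3.04 = 1.6954
exp(-1.6954) = 0.1835
M(t) = 1 - 0.1835
M(t) = 0.8165

0.8165


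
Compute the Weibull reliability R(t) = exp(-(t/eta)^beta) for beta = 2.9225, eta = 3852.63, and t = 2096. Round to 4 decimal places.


beta = 2.9225, eta = 3852.63, t = 2096
t/eta = 2096 / 3852.63 = 0.544
(t/eta)^beta = 0.544^2.9225 = 0.1688
R(t) = exp(-0.1688)
R(t) = 0.8447

0.8447


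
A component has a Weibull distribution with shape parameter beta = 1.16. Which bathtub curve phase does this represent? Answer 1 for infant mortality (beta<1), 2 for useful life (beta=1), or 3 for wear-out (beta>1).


beta = 1.16
Compare beta to 1:
beta < 1 => infant mortality (phase 1)
beta = 1 => useful life (phase 2)
beta > 1 => wear-out (phase 3)
Since beta = 1.16, this is wear-out (increasing failure rate)
Phase = 3

3


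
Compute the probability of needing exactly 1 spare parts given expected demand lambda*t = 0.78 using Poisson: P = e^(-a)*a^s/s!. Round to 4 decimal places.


a = 0.78, s = 1
e^(-a) = e^(-0.78) = 0.4584
a^s = 0.78^1 = 0.78
s! = 1
P = 0.4584 * 0.78 / 1
P = 0.3576

0.3576


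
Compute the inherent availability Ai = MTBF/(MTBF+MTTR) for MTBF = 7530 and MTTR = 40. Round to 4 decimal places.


MTBF = 7530
MTTR = 40
MTBF + MTTR = 7570
Ai = 7530 / 7570
Ai = 0.9947

0.9947


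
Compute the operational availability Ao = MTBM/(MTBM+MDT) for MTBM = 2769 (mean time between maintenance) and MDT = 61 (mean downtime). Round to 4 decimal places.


MTBM = 2769
MDT = 61
MTBM + MDT = 2830
Ao = 2769 / 2830
Ao = 0.9784

0.9784


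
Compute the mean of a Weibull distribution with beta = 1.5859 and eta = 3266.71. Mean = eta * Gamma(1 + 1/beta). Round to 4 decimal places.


beta = 1.5859, eta = 3266.71
1/beta = 0.6306
1 + 1/beta = 1.6306
Gamma(1.6306) = 0.8973
Mean = 3266.71 * 0.8973
Mean = 2931.2843

2931.2843


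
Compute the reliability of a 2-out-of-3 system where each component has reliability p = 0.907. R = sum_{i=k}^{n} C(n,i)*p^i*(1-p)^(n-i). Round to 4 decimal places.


k = 2, n = 3, p = 0.907
i=2: C(3,2)=3 * 0.907^2 * 0.093^1 = 0.2295
i=3: C(3,3)=1 * 0.907^3 * 0.093^0 = 0.7461
R = sum of terms = 0.9757

0.9757


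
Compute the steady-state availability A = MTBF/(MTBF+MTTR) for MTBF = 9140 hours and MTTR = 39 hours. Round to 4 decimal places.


MTBF = 9140
MTTR = 39
MTBF + MTTR = 9179
A = 9140 / 9179
A = 0.9958

0.9958


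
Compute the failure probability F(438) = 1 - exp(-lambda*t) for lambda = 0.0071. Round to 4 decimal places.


lambda = 0.0071, t = 438
lambda * t = 3.1098
exp(-3.1098) = 0.0446
F(t) = 1 - 0.0446
F(t) = 0.9554

0.9554


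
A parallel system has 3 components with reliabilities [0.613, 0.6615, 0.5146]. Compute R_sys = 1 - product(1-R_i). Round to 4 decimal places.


Components: [0.613, 0.6615, 0.5146]
(1 - 0.613) = 0.387, running product = 0.387
(1 - 0.6615) = 0.3385, running product = 0.131
(1 - 0.5146) = 0.4854, running product = 0.0636
Product of (1-R_i) = 0.0636
R_sys = 1 - 0.0636 = 0.9364

0.9364


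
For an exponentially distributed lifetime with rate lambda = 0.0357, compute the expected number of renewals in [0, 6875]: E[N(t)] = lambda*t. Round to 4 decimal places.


lambda = 0.0357
t = 6875
E[N(t)] = lambda * t
E[N(t)] = 0.0357 * 6875
E[N(t)] = 245.4375

245.4375


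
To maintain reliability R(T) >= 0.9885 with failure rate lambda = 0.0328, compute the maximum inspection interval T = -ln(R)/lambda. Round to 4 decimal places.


R_target = 0.9885
lambda = 0.0328
-ln(0.9885) = 0.0116
T = 0.0116 / 0.0328
T = 0.3526

0.3526


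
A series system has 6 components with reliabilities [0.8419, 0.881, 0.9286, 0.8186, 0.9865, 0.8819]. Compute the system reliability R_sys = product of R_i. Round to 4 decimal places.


Components: [0.8419, 0.881, 0.9286, 0.8186, 0.9865, 0.8819]
After component 1 (R=0.8419): product = 0.8419
After component 2 (R=0.881): product = 0.7417
After component 3 (R=0.9286): product = 0.6888
After component 4 (R=0.8186): product = 0.5638
After component 5 (R=0.9865): product = 0.5562
After component 6 (R=0.8819): product = 0.4905
R_sys = 0.4905

0.4905


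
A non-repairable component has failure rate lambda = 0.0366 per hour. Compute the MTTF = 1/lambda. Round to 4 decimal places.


lambda = 0.0366
MTTF = 1 / 0.0366
MTTF = 27.3224

27.3224


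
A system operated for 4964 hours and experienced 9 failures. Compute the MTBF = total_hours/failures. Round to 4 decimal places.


total_hours = 4964
failures = 9
MTBF = 4964 / 9
MTBF = 551.5556

551.5556


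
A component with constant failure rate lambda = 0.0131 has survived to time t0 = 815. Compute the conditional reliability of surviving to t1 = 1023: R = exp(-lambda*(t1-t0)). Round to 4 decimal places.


lambda = 0.0131
t0 = 815, t1 = 1023
t1 - t0 = 208
lambda * (t1-t0) = 0.0131 * 208 = 2.7248
R = exp(-2.7248)
R = 0.0656

0.0656


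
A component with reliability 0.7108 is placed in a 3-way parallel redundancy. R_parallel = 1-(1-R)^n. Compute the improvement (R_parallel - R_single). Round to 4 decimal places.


R_single = 0.7108, n = 3
1 - R_single = 0.2892
(1 - R_single)^n = 0.2892^3 = 0.0242
R_parallel = 1 - 0.0242 = 0.9758
Improvement = 0.9758 - 0.7108
Improvement = 0.265

0.265


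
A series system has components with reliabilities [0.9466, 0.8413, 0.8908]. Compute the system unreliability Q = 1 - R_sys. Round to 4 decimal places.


Components: [0.9466, 0.8413, 0.8908]
After component 1: product = 0.9466
After component 2: product = 0.7964
After component 3: product = 0.7094
R_sys = 0.7094
Q = 1 - 0.7094 = 0.2906

0.2906


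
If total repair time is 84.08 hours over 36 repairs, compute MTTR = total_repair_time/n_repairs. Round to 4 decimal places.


total_repair_time = 84.08
n_repairs = 36
MTTR = 84.08 / 36
MTTR = 2.3356

2.3356


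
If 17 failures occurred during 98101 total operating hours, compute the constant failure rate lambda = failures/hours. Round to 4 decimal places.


failures = 17
total_hours = 98101
lambda = 17 / 98101
lambda = 0.0002

0.0002


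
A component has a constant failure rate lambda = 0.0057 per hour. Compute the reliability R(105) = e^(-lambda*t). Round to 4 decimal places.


lambda = 0.0057
t = 105
lambda * t = 0.5985
R(t) = e^(-0.5985)
R(t) = 0.5496

0.5496


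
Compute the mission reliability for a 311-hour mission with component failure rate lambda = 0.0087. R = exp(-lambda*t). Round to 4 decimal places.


lambda = 0.0087
mission_time = 311
lambda * t = 0.0087 * 311 = 2.7057
R = exp(-2.7057)
R = 0.0668

0.0668


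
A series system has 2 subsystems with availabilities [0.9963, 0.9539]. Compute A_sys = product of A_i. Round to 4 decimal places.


Subsystems: [0.9963, 0.9539]
After subsystem 1 (A=0.9963): product = 0.9963
After subsystem 2 (A=0.9539): product = 0.9504
A_sys = 0.9504

0.9504


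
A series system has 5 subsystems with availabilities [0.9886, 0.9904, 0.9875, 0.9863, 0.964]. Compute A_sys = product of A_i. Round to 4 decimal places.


Subsystems: [0.9886, 0.9904, 0.9875, 0.9863, 0.964]
After subsystem 1 (A=0.9886): product = 0.9886
After subsystem 2 (A=0.9904): product = 0.9791
After subsystem 3 (A=0.9875): product = 0.9669
After subsystem 4 (A=0.9863): product = 0.9536
After subsystem 5 (A=0.964): product = 0.9193
A_sys = 0.9193

0.9193


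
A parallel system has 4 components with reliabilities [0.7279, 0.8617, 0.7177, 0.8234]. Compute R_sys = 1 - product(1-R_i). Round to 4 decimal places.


Components: [0.7279, 0.8617, 0.7177, 0.8234]
(1 - 0.7279) = 0.2721, running product = 0.2721
(1 - 0.8617) = 0.1383, running product = 0.0376
(1 - 0.7177) = 0.2823, running product = 0.0106
(1 - 0.8234) = 0.1766, running product = 0.0019
Product of (1-R_i) = 0.0019
R_sys = 1 - 0.0019 = 0.9981

0.9981


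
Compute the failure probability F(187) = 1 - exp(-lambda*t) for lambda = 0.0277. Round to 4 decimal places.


lambda = 0.0277, t = 187
lambda * t = 5.1799
exp(-5.1799) = 0.0056
F(t) = 1 - 0.0056
F(t) = 0.9944

0.9944


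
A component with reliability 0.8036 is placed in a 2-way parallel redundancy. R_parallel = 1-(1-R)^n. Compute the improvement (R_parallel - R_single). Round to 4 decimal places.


R_single = 0.8036, n = 2
1 - R_single = 0.1964
(1 - R_single)^n = 0.1964^2 = 0.0386
R_parallel = 1 - 0.0386 = 0.9614
Improvement = 0.9614 - 0.8036
Improvement = 0.1578

0.1578


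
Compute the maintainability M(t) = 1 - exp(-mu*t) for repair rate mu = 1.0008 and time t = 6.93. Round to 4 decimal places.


mu = 1.0008, t = 6.93
mu * t = 1.0008 * 6.93 = 6.9355
exp(-6.9355) = 0.001
M(t) = 1 - 0.001
M(t) = 0.999

0.999


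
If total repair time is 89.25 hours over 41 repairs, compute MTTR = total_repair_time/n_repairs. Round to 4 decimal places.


total_repair_time = 89.25
n_repairs = 41
MTTR = 89.25 / 41
MTTR = 2.1768

2.1768


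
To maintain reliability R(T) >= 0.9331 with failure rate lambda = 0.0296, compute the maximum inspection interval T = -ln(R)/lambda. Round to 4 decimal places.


R_target = 0.9331
lambda = 0.0296
-ln(0.9331) = 0.0692
T = 0.0692 / 0.0296
T = 2.3393

2.3393


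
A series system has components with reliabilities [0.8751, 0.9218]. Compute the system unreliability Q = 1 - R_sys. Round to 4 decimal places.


Components: [0.8751, 0.9218]
After component 1: product = 0.8751
After component 2: product = 0.8067
R_sys = 0.8067
Q = 1 - 0.8067 = 0.1933

0.1933


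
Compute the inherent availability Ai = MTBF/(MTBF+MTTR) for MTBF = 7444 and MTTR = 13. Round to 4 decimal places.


MTBF = 7444
MTTR = 13
MTBF + MTTR = 7457
Ai = 7444 / 7457
Ai = 0.9983

0.9983


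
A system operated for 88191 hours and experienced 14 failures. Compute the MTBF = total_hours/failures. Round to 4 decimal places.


total_hours = 88191
failures = 14
MTBF = 88191 / 14
MTBF = 6299.3571

6299.3571


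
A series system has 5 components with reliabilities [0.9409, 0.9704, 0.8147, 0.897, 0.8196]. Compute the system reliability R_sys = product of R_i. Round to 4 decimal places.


Components: [0.9409, 0.9704, 0.8147, 0.897, 0.8196]
After component 1 (R=0.9409): product = 0.9409
After component 2 (R=0.9704): product = 0.913
After component 3 (R=0.8147): product = 0.7439
After component 4 (R=0.897): product = 0.6672
After component 5 (R=0.8196): product = 0.5469
R_sys = 0.5469

0.5469


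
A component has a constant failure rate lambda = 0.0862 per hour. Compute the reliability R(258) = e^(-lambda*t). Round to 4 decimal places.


lambda = 0.0862
t = 258
lambda * t = 22.2396
R(t) = e^(-22.2396)
R(t) = 0.0

0.0


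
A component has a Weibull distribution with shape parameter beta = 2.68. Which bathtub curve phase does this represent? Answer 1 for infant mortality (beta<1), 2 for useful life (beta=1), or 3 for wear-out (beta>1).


beta = 2.68
Compare beta to 1:
beta < 1 => infant mortality (phase 1)
beta = 1 => useful life (phase 2)
beta > 1 => wear-out (phase 3)
Since beta = 2.68, this is wear-out (increasing failure rate)
Phase = 3

3


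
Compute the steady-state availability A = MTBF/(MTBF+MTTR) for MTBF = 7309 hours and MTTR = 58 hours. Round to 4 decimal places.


MTBF = 7309
MTTR = 58
MTBF + MTTR = 7367
A = 7309 / 7367
A = 0.9921

0.9921


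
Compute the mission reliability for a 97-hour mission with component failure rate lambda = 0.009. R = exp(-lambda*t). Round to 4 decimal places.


lambda = 0.009
mission_time = 97
lambda * t = 0.009 * 97 = 0.873
R = exp(-0.873)
R = 0.4177

0.4177


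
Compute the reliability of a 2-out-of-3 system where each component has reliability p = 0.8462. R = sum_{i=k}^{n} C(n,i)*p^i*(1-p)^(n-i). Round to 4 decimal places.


k = 2, n = 3, p = 0.8462
i=2: C(3,2)=3 * 0.8462^2 * 0.1538^1 = 0.3304
i=3: C(3,3)=1 * 0.8462^3 * 0.1538^0 = 0.6059
R = sum of terms = 0.9363

0.9363


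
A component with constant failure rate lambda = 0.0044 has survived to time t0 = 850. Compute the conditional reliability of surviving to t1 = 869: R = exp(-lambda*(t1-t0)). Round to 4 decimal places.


lambda = 0.0044
t0 = 850, t1 = 869
t1 - t0 = 19
lambda * (t1-t0) = 0.0044 * 19 = 0.0836
R = exp(-0.0836)
R = 0.9198

0.9198


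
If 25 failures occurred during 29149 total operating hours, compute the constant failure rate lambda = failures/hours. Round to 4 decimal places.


failures = 25
total_hours = 29149
lambda = 25 / 29149
lambda = 0.0009

0.0009


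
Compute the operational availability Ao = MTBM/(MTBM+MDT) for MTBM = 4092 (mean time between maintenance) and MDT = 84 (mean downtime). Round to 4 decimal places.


MTBM = 4092
MDT = 84
MTBM + MDT = 4176
Ao = 4092 / 4176
Ao = 0.9799

0.9799


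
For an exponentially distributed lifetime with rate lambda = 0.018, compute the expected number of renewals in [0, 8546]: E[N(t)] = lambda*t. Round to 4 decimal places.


lambda = 0.018
t = 8546
E[N(t)] = lambda * t
E[N(t)] = 0.018 * 8546
E[N(t)] = 153.828

153.828


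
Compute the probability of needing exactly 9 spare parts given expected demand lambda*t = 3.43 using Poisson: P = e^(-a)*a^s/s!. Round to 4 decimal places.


a = 3.43, s = 9
e^(-a) = e^(-3.43) = 0.0324
a^s = 3.43^9 = 65712.3624
s! = 362880
P = 0.0324 * 65712.3624 / 362880
P = 0.0059

0.0059


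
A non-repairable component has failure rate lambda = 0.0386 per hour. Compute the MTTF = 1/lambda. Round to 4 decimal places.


lambda = 0.0386
MTTF = 1 / 0.0386
MTTF = 25.9067

25.9067


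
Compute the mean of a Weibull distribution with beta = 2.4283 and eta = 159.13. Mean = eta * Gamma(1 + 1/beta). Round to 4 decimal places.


beta = 2.4283, eta = 159.13
1/beta = 0.4118
1 + 1/beta = 1.4118
Gamma(1.4118) = 0.8867
Mean = 159.13 * 0.8867
Mean = 141.098

141.098


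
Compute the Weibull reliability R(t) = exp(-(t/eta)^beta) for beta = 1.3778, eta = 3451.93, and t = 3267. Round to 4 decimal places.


beta = 1.3778, eta = 3451.93, t = 3267
t/eta = 3267 / 3451.93 = 0.9464
(t/eta)^beta = 0.9464^1.3778 = 0.9269
R(t) = exp(-0.9269)
R(t) = 0.3958

0.3958


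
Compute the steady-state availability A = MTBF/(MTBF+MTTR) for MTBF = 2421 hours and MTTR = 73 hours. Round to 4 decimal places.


MTBF = 2421
MTTR = 73
MTBF + MTTR = 2494
A = 2421 / 2494
A = 0.9707

0.9707


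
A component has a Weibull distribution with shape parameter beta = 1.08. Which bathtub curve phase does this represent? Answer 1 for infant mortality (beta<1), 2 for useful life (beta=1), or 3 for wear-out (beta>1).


beta = 1.08
Compare beta to 1:
beta < 1 => infant mortality (phase 1)
beta = 1 => useful life (phase 2)
beta > 1 => wear-out (phase 3)
Since beta = 1.08, this is wear-out (increasing failure rate)
Phase = 3

3


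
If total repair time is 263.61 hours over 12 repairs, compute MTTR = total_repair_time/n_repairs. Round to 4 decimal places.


total_repair_time = 263.61
n_repairs = 12
MTTR = 263.61 / 12
MTTR = 21.9675

21.9675


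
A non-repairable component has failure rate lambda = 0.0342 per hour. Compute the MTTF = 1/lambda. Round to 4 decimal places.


lambda = 0.0342
MTTF = 1 / 0.0342
MTTF = 29.2398

29.2398


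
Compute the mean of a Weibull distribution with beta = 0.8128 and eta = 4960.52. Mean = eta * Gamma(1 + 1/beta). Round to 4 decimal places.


beta = 0.8128, eta = 4960.52
1/beta = 1.2303
1 + 1/beta = 2.2303
Gamma(2.2303) = 1.1204
Mean = 4960.52 * 1.1204
Mean = 5557.8984

5557.8984


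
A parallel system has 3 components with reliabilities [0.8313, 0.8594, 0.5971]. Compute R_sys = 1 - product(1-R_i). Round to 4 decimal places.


Components: [0.8313, 0.8594, 0.5971]
(1 - 0.8313) = 0.1687, running product = 0.1687
(1 - 0.8594) = 0.1406, running product = 0.0237
(1 - 0.5971) = 0.4029, running product = 0.0096
Product of (1-R_i) = 0.0096
R_sys = 1 - 0.0096 = 0.9904

0.9904
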